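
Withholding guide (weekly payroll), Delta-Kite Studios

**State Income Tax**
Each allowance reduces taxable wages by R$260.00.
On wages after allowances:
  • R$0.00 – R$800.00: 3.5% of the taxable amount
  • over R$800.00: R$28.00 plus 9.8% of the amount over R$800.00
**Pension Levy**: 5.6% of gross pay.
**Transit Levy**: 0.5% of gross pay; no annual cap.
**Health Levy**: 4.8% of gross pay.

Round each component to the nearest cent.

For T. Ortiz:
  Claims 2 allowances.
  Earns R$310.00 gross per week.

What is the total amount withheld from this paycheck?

State Income Tax: taxable = R$310.00 − 2×R$260.00 = R$-210.00
  Taxable ≤ 0 → R$0.00
Pension Levy: 5.6% × R$310.00 = R$17.36
Transit Levy: 0.5% × R$310.00 = R$1.55
Health Levy: 4.8% × R$310.00 = R$14.88
Total: R$0.00 + R$17.36 + R$1.55 + R$14.88 = R$33.79

R$33.79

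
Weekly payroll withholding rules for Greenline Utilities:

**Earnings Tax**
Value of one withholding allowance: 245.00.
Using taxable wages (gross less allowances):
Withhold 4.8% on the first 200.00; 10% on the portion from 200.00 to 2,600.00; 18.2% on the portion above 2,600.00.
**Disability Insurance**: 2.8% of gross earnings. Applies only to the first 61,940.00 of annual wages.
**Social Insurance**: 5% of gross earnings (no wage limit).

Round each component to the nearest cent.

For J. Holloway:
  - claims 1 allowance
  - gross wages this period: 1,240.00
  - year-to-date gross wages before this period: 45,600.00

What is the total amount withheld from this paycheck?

Earnings Tax: taxable = 1,240.00 − 1×245.00 = 995.00
  9.60 + 10% × (995.00 − 200.00) = 9.60 + 10% × 795.00 = 89.10
Disability Insurance: 2.8% × 1,240.00 = 34.72
Social Insurance: 5% × 1,240.00 = 62.00
Total: 89.10 + 34.72 + 62.00 = 185.82

185.82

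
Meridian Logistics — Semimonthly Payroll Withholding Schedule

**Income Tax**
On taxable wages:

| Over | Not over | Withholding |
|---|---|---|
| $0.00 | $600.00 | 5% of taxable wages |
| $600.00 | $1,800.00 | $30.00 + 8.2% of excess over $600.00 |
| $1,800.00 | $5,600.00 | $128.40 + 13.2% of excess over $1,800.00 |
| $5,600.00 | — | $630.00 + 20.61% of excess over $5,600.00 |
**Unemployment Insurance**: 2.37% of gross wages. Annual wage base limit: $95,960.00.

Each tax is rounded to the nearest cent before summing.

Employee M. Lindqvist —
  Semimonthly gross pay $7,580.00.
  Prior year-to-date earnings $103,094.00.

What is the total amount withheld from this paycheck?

Income Tax: taxable = $7,580.00
  $630.00 + 20.61% × ($7,580.00 − $5,600.00) = $630.00 + 20.61% × $1,980.00 = $1,038.08
Unemployment Insurance: YTD $103,094.00 ≥ cap $95,960.00 → $0.00
Total: $1,038.08 + $0.00 = $1,038.08

$1,038.08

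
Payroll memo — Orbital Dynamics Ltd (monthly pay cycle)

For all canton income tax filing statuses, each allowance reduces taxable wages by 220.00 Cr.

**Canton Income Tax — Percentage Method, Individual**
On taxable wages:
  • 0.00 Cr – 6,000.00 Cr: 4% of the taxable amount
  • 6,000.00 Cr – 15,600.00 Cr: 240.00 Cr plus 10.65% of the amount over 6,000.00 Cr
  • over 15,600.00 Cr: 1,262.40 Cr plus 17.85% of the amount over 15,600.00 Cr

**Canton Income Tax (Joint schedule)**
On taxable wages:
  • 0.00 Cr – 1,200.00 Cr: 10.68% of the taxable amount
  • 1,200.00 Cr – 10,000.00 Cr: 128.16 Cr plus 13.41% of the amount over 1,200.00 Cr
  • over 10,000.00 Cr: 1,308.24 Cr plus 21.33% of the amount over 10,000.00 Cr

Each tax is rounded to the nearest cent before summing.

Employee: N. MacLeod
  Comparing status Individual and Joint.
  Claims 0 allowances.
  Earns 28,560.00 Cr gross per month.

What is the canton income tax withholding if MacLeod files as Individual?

3,575.76 Cr

Canton Income Tax (Individual): taxable = 28,560.00 Cr
  1,262.40 Cr + 17.85% × (28,560.00 Cr − 15,600.00 Cr) = 1,262.40 Cr + 17.85% × 12,960.00 Cr = 3,575.76 Cr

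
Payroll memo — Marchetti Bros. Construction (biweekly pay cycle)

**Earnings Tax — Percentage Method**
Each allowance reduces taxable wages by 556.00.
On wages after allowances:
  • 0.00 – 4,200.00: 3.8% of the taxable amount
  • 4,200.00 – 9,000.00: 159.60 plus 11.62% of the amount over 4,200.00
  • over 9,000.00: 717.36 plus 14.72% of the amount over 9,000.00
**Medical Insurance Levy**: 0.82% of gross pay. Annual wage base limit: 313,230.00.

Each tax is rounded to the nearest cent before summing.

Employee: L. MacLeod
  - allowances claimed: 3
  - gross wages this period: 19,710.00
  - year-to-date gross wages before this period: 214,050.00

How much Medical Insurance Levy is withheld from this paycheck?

161.62

Medical Insurance Levy: 0.82% × 19,710.00 = 161.62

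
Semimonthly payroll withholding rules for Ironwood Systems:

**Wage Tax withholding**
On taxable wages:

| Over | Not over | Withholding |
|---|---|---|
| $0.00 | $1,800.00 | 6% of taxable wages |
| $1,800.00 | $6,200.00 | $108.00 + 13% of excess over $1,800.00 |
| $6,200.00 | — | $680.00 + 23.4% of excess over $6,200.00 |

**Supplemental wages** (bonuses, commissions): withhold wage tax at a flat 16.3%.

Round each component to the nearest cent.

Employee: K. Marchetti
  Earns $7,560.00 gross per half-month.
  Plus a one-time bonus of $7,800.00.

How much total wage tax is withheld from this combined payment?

$2,269.64

Wage Tax: taxable = $7,560.00
  $680.00 + 23.4% × ($7,560.00 − $6,200.00) = $680.00 + 23.4% × $1,360.00 = $998.24
Supplemental (16.3% flat on bonus): 16.3% × $7,800.00 = $1,271.40
Total wage tax: $998.24 + $1,271.40 = $2,269.64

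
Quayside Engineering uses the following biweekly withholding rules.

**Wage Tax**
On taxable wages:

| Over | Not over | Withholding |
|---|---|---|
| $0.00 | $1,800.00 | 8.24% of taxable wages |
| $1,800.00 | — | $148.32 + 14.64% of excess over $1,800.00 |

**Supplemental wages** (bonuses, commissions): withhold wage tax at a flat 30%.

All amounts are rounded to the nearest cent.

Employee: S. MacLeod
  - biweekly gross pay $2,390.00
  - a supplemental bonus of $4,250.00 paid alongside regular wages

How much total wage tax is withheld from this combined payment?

$1,509.70

Wage Tax: taxable = $2,390.00
  $148.32 + 14.64% × ($2,390.00 − $1,800.00) = $148.32 + 14.64% × $590.00 = $234.70
Supplemental (30% flat on bonus): 30% × $4,250.00 = $1,275.00
Total wage tax: $234.70 + $1,275.00 = $1,509.70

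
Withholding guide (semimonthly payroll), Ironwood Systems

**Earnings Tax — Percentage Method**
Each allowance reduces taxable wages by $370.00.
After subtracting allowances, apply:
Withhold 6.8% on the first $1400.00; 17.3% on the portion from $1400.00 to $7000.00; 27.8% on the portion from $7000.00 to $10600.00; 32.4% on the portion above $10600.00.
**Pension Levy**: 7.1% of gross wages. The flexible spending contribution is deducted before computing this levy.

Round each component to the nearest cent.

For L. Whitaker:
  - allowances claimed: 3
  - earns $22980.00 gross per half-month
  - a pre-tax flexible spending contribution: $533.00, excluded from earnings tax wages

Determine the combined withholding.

$7137.33

Earnings Tax: taxable = $22980.00 − $533.00 − 3×$370.00 = $21337.00
  $2064.80 + 32.4% × ($21337.00 − $10600.00) = $2064.80 + 32.4% × $10737.00 = $5543.59
Pension Levy: 7.1% × $22447.00 = $1593.74
Total: $5543.59 + $1593.74 = $7137.33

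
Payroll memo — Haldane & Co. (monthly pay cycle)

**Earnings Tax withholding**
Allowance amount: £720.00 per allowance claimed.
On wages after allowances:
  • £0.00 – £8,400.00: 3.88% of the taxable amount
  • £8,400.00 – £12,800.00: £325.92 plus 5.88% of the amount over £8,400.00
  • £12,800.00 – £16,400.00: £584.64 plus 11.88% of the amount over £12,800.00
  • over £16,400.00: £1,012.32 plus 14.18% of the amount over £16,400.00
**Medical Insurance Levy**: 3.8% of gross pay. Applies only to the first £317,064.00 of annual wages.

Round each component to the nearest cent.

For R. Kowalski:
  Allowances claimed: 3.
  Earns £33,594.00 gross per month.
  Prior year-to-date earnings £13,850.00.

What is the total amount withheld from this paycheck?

Earnings Tax: taxable = £33,594.00 − 3×£720.00 = £31,434.00
  £1,012.32 + 14.18% × (£31,434.00 − £16,400.00) = £1,012.32 + 14.18% × £15,034.00 = £3,144.14
Medical Insurance Levy: 3.8% × £33,594.00 = £1,276.57
Total: £3,144.14 + £1,276.57 = £4,420.71

£4,420.71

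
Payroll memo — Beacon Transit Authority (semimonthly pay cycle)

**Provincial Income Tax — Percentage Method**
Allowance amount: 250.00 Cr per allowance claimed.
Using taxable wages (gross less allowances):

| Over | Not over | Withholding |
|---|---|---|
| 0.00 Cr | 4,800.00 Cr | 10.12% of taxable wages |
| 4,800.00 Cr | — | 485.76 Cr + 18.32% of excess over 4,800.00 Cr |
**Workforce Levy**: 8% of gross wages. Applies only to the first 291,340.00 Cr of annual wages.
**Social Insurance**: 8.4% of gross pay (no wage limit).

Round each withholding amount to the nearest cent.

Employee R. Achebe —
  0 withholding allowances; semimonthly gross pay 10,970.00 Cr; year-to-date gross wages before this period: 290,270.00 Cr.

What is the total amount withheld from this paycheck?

Provincial Income Tax: taxable = 10,970.00 Cr
  485.76 Cr + 18.32% × (10,970.00 Cr − 4,800.00 Cr) = 485.76 Cr + 18.32% × 6,170.00 Cr = 1,616.10 Cr
Workforce Levy: cap 291,340.00 Cr − YTD 290,270.00 Cr = 1,070.00 Cr subject; 8% × 1,070.00 Cr = 85.60 Cr
Social Insurance: 8.4% × 10,970.00 Cr = 921.48 Cr
Total: 1,616.10 Cr + 85.60 Cr + 921.48 Cr = 2,623.18 Cr

2,623.18 Cr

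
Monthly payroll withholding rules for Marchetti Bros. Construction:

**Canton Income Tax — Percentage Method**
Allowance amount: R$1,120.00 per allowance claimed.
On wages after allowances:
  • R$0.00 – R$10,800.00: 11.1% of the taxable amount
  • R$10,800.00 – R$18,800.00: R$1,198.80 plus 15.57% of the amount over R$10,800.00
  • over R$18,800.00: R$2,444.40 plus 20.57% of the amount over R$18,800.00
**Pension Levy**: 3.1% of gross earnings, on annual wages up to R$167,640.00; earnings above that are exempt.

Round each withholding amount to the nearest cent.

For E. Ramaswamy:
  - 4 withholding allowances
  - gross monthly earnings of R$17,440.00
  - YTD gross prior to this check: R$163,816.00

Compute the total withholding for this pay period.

R$1,653.65

Canton Income Tax: taxable = R$17,440.00 − 4×R$1,120.00 = R$12,960.00
  R$1,198.80 + 15.57% × (R$12,960.00 − R$10,800.00) = R$1,198.80 + 15.57% × R$2,160.00 = R$1,535.11
Pension Levy: cap R$167,640.00 − YTD R$163,816.00 = R$3,824.00 subject; 3.1% × R$3,824.00 = R$118.54
Total: R$1,535.11 + R$118.54 = R$1,653.65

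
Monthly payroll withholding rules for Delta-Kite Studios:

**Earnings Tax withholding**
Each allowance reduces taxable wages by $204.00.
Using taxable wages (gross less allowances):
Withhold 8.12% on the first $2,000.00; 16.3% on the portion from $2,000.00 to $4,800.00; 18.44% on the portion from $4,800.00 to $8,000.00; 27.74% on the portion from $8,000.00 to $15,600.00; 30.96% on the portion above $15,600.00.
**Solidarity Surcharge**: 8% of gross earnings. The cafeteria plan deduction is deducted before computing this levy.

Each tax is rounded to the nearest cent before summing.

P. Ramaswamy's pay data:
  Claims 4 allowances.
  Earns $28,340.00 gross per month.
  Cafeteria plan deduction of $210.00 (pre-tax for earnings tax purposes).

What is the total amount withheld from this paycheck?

$9,194.17

Earnings Tax: taxable = $28,340.00 − $210.00 − 4×$204.00 = $27,314.00
  $3,317.12 + 30.96% × ($27,314.00 − $15,600.00) = $3,317.12 + 30.96% × $11,714.00 = $6,943.77
Solidarity Surcharge: 8% × $28,130.00 = $2,250.40
Total: $6,943.77 + $2,250.40 = $9,194.17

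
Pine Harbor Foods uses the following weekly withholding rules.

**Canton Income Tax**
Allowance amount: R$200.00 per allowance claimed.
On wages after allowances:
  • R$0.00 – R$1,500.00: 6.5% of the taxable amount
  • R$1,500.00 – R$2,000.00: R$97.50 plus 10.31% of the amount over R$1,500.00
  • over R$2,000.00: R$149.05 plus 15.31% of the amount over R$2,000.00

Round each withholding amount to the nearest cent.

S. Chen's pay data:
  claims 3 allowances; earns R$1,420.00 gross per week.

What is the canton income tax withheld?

R$53.30

Canton Income Tax: taxable = R$1,420.00 − 3×R$200.00 = R$820.00
  6.5% × R$820.00 = R$53.30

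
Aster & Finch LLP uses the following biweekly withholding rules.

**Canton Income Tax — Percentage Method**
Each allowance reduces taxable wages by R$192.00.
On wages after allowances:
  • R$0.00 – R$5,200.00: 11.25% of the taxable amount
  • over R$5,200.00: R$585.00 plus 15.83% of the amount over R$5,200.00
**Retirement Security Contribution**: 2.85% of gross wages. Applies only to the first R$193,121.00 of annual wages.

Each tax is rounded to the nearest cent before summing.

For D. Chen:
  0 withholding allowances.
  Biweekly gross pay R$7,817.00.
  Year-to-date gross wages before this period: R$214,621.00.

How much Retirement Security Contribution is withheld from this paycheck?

Retirement Security Contribution: YTD R$214,621.00 ≥ cap R$193,121.00 → R$0.00

R$0.00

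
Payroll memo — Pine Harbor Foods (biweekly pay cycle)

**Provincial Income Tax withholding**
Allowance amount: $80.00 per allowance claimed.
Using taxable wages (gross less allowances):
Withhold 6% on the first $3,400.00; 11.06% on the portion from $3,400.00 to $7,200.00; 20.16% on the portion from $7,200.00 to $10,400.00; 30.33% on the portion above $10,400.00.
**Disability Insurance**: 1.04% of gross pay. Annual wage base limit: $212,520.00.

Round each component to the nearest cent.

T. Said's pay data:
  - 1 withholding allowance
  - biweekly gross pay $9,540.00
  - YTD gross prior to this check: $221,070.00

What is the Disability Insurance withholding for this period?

Disability Insurance: YTD $221,070.00 ≥ cap $212,520.00 → $0.00

$0.00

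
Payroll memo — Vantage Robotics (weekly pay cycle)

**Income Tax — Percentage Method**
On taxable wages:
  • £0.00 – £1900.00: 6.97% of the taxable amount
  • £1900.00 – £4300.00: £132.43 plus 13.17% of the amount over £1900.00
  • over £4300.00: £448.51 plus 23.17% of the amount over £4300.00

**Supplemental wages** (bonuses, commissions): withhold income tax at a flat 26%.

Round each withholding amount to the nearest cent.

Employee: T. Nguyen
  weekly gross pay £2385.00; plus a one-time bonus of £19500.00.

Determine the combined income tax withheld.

Income Tax: taxable = £2385.00
  £132.43 + 13.17% × (£2385.00 − £1900.00) = £132.43 + 13.17% × £485.00 = £196.30
Supplemental (26% flat on bonus): 26% × £19500.00 = £5070.00
Total income tax: £196.30 + £5070.00 = £5266.30

£5266.30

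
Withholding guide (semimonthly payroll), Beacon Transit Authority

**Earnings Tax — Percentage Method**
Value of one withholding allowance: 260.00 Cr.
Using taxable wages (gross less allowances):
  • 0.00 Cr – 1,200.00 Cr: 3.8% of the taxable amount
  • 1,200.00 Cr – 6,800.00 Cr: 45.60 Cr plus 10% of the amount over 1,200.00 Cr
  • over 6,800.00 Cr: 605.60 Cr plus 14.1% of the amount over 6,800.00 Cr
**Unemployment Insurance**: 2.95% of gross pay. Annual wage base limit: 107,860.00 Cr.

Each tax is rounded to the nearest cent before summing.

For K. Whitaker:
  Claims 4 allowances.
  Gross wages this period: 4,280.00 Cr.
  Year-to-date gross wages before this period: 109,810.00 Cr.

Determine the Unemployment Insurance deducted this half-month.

0.00 Cr

Unemployment Insurance: YTD 109,810.00 Cr ≥ cap 107,860.00 Cr → 0.00 Cr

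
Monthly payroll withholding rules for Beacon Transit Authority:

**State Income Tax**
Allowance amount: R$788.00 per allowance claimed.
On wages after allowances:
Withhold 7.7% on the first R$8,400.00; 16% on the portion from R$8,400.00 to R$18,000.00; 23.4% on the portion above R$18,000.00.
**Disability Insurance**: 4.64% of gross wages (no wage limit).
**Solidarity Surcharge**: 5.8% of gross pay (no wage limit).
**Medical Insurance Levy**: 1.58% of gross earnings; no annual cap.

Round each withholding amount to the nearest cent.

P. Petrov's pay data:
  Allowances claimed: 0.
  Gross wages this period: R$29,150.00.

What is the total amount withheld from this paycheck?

State Income Tax: taxable = R$29,150.00
  R$2,182.80 + 23.4% × (R$29,150.00 − R$18,000.00) = R$2,182.80 + 23.4% × R$11,150.00 = R$4,791.90
Disability Insurance: 4.64% × R$29,150.00 = R$1,352.56
Solidarity Surcharge: 5.8% × R$29,150.00 = R$1,690.70
Medical Insurance Levy: 1.58% × R$29,150.00 = R$460.57
Total: R$4,791.90 + R$1,352.56 + R$1,690.70 + R$460.57 = R$8,295.73

R$8,295.73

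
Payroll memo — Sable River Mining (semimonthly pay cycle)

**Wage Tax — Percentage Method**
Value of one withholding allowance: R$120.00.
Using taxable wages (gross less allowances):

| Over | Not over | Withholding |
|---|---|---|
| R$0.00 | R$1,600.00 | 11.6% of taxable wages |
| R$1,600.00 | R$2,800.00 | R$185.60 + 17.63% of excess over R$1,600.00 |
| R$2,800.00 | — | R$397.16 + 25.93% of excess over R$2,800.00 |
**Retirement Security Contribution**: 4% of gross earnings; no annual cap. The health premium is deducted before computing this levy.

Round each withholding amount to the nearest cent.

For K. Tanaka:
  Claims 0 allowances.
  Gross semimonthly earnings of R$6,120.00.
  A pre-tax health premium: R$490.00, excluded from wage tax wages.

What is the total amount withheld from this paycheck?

R$1,356.18

Wage Tax: taxable = R$6,120.00 − R$490.00 = R$5,630.00
  R$397.16 + 25.93% × (R$5,630.00 − R$2,800.00) = R$397.16 + 25.93% × R$2,830.00 = R$1,130.98
Retirement Security Contribution: 4% × R$5,630.00 = R$225.20
Total: R$1,130.98 + R$225.20 = R$1,356.18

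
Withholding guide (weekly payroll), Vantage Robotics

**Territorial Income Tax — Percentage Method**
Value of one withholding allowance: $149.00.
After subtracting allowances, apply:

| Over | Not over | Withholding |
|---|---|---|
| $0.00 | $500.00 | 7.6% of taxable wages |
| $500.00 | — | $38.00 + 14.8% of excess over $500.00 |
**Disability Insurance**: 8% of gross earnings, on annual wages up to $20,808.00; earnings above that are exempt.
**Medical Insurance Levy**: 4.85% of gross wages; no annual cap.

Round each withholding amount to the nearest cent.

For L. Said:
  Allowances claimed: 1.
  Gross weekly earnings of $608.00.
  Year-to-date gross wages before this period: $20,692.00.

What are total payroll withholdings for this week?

$73.65

Territorial Income Tax: taxable = $608.00 − 1×$149.00 = $459.00
  7.6% × $459.00 = $34.88
Disability Insurance: cap $20,808.00 − YTD $20,692.00 = $116.00 subject; 8% × $116.00 = $9.28
Medical Insurance Levy: 4.85% × $608.00 = $29.49
Total: $34.88 + $9.28 + $29.49 = $73.65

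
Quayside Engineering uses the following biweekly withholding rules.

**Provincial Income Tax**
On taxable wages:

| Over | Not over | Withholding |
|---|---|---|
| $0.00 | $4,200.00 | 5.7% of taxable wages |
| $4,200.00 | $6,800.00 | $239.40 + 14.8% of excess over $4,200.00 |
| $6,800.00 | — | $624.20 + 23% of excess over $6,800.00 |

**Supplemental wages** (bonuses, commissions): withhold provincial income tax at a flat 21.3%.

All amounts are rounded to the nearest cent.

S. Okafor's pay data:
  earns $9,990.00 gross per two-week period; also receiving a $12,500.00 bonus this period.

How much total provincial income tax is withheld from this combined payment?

$4,020.40

Provincial Income Tax: taxable = $9,990.00
  $624.20 + 23% × ($9,990.00 − $6,800.00) = $624.20 + 23% × $3,190.00 = $1,357.90
Supplemental (21.3% flat on bonus): 21.3% × $12,500.00 = $2,662.50
Total provincial income tax: $1,357.90 + $2,662.50 = $4,020.40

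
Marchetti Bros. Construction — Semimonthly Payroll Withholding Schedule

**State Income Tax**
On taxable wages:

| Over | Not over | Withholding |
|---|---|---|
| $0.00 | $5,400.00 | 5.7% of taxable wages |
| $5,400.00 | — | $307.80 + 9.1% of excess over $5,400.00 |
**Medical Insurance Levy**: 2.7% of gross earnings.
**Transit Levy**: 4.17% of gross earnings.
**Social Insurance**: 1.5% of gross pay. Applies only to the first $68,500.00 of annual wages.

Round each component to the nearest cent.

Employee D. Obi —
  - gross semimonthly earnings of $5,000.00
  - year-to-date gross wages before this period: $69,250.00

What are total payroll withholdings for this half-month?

$628.50

State Income Tax: taxable = $5,000.00
  5.7% × $5,000.00 = $285.00
Medical Insurance Levy: 2.7% × $5,000.00 = $135.00
Transit Levy: 4.17% × $5,000.00 = $208.50
Social Insurance: YTD $69,250.00 ≥ cap $68,500.00 → $0.00
Total: $285.00 + $135.00 + $208.50 + $0.00 = $628.50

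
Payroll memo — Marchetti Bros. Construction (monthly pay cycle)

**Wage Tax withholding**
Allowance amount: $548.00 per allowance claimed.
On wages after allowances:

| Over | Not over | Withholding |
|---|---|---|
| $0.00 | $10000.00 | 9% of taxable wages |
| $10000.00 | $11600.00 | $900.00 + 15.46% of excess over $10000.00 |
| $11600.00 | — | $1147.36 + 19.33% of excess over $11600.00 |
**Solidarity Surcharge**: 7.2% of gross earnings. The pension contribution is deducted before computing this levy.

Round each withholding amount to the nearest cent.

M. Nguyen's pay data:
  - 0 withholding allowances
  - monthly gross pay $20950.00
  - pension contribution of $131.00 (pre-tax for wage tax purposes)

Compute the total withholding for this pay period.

$4428.36

Wage Tax: taxable = $20950.00 − $131.00 = $20819.00
  $1147.36 + 19.33% × ($20819.00 − $11600.00) = $1147.36 + 19.33% × $9219.00 = $2929.39
Solidarity Surcharge: 7.2% × $20819.00 = $1498.97
Total: $2929.39 + $1498.97 = $4428.36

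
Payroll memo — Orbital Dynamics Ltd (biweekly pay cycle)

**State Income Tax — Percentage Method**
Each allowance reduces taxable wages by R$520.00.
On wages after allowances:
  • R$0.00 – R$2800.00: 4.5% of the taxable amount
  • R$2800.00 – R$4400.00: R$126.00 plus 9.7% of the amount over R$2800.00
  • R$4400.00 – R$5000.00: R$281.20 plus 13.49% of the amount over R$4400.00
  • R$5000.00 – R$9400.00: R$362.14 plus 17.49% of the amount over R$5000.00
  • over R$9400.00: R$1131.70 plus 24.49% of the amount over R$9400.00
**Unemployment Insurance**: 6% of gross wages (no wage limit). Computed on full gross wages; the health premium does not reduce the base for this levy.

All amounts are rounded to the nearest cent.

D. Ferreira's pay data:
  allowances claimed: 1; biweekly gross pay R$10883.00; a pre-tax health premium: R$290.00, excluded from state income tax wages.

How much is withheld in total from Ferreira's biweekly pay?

R$1949.50

State Income Tax: taxable = R$10883.00 − R$290.00 − 1×R$520.00 = R$10073.00
  R$1131.70 + 24.49% × (R$10073.00 − R$9400.00) = R$1131.70 + 24.49% × R$673.00 = R$1296.52
Unemployment Insurance: 6% × R$10883.00 = R$652.98
Total: R$1296.52 + R$652.98 = R$1949.50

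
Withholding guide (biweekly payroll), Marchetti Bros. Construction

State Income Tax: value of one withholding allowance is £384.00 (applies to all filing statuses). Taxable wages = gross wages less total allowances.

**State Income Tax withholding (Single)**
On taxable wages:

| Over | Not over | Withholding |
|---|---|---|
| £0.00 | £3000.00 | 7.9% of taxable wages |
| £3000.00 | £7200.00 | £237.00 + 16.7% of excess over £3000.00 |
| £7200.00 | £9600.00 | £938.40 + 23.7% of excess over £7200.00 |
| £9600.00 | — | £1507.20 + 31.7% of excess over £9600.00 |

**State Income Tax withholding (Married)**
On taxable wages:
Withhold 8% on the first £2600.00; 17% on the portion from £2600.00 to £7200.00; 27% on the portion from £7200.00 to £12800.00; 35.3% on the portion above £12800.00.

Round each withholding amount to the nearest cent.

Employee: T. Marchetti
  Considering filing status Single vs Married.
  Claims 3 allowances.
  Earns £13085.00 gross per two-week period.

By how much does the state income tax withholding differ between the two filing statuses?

£21.15

State Income Tax (Single): taxable = £13085.00 − 3×£384.00 = £11933.00
  £1507.20 + 31.7% × (£11933.00 − £9600.00) = £1507.20 + 31.7% × £2333.00 = £2246.76
State Income Tax (Married): taxable = £13085.00 − 3×£384.00 = £11933.00
  £990.00 + 27% × (£11933.00 − £7200.00) = £990.00 + 27% × £4733.00 = £2267.91
Difference: |£2246.76 − £2267.91| = £21.15 (higher under Married)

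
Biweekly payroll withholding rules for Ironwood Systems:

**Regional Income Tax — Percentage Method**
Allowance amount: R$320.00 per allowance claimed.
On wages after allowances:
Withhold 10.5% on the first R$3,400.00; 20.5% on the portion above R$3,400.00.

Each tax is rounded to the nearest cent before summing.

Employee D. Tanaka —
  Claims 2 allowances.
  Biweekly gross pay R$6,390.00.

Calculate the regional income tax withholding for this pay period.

R$838.75

Regional Income Tax: taxable = R$6,390.00 − 2×R$320.00 = R$5,750.00
  R$357.00 + 20.5% × (R$5,750.00 − R$3,400.00) = R$357.00 + 20.5% × R$2,350.00 = R$838.75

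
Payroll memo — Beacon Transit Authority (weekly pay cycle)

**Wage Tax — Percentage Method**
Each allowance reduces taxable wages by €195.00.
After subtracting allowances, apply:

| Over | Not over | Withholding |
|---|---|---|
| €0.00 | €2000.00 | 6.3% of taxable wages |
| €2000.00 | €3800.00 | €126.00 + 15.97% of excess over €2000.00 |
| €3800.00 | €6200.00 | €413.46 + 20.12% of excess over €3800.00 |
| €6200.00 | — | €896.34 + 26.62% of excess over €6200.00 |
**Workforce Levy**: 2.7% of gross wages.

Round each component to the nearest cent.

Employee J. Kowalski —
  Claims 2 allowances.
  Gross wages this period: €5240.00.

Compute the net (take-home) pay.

€4473.80

Wage Tax: taxable = €5240.00 − 2×€195.00 = €4850.00
  €413.46 + 20.12% × (€4850.00 − €3800.00) = €413.46 + 20.12% × €1050.00 = €624.72
Workforce Levy: 2.7% × €5240.00 = €141.48
Total withheld: €624.72 + €141.48 = €766.20
Net pay: €5240.00 − €766.20 = €4473.80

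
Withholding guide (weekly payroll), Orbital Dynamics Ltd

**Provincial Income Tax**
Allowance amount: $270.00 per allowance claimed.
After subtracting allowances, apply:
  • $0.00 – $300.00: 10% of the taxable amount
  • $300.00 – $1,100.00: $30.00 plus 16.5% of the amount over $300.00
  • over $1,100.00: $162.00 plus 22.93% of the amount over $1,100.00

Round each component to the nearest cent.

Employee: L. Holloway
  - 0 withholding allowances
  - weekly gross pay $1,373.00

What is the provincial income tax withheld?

Provincial Income Tax: taxable = $1,373.00
  $162.00 + 22.93% × ($1,373.00 − $1,100.00) = $162.00 + 22.93% × $273.00 = $224.60

$224.60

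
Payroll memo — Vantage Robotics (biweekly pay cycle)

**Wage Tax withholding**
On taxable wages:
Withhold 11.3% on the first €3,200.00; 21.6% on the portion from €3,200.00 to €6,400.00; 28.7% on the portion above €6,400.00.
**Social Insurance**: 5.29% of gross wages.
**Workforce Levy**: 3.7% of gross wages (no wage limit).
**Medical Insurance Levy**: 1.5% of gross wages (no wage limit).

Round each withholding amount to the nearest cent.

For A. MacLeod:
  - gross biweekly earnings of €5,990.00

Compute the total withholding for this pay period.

€1,592.59

Wage Tax: taxable = €5,990.00
  €361.60 + 21.6% × (€5,990.00 − €3,200.00) = €361.60 + 21.6% × €2,790.00 = €964.24
Social Insurance: 5.29% × €5,990.00 = €316.87
Workforce Levy: 3.7% × €5,990.00 = €221.63
Medical Insurance Levy: 1.5% × €5,990.00 = €89.85
Total: €964.24 + €316.87 + €221.63 + €89.85 = €1,592.59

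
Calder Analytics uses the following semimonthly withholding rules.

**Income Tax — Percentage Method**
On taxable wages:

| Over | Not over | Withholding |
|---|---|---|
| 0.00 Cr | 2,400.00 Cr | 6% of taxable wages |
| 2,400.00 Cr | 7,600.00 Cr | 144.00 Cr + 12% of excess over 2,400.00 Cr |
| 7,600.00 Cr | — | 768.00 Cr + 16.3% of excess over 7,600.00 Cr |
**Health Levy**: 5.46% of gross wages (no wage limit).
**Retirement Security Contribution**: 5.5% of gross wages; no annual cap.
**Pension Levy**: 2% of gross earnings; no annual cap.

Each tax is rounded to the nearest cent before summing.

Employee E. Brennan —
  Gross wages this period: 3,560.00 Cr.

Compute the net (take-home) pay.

Income Tax: taxable = 3,560.00 Cr
  144.00 Cr + 12% × (3,560.00 Cr − 2,400.00 Cr) = 144.00 Cr + 12% × 1,160.00 Cr = 283.20 Cr
Health Levy: 5.46% × 3,560.00 Cr = 194.38 Cr
Retirement Security Contribution: 5.5% × 3,560.00 Cr = 195.80 Cr
Pension Levy: 2% × 3,560.00 Cr = 71.20 Cr
Total withheld: 283.20 Cr + 194.38 Cr + 195.80 Cr + 71.20 Cr = 744.58 Cr
Net pay: 3,560.00 Cr − 744.58 Cr = 2,815.42 Cr

2,815.42 Cr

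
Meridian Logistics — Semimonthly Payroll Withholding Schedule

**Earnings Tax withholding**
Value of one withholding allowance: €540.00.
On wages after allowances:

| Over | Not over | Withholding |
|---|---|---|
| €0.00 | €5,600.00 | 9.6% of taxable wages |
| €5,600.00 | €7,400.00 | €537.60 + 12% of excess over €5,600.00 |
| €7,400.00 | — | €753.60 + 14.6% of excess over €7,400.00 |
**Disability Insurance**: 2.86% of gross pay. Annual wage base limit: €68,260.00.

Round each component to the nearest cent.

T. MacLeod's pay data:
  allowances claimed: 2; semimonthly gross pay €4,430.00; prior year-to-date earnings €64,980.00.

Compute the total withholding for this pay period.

Earnings Tax: taxable = €4,430.00 − 2×€540.00 = €3,350.00
  9.6% × €3,350.00 = €321.60
Disability Insurance: cap €68,260.00 − YTD €64,980.00 = €3,280.00 subject; 2.86% × €3,280.00 = €93.81
Total: €321.60 + €93.81 = €415.41

€415.41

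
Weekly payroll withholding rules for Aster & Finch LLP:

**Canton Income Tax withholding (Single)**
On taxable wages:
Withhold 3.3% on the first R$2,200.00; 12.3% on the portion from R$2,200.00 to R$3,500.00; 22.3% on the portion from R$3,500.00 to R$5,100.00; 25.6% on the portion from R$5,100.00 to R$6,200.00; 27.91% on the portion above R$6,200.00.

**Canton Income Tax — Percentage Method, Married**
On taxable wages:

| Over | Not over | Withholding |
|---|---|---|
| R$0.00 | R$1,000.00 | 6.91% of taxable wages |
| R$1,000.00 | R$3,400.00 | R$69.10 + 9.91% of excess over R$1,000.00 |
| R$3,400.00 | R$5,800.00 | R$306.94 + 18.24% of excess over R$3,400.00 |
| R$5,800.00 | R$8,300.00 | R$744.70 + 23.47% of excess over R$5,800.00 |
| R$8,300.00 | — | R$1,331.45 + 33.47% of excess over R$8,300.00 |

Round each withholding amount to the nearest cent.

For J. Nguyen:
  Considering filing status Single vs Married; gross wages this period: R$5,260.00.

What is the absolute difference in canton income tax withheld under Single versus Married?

Canton Income Tax (Single): taxable = R$5,260.00
  R$589.30 + 25.6% × (R$5,260.00 − R$5,100.00) = R$589.30 + 25.6% × R$160.00 = R$630.26
Canton Income Tax (Married): taxable = R$5,260.00
  R$306.94 + 18.24% × (R$5,260.00 − R$3,400.00) = R$306.94 + 18.24% × R$1,860.00 = R$646.20
Difference: |R$630.26 − R$646.20| = R$15.94 (higher under Married)

R$15.94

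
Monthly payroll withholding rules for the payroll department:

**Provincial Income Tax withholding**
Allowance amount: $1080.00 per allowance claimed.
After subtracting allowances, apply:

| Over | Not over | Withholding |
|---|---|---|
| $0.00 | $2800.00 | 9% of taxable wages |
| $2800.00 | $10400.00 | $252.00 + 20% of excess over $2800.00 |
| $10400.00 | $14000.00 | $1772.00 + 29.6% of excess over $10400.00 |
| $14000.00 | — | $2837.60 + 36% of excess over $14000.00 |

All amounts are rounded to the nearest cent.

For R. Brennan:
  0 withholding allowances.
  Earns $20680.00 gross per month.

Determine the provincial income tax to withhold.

Provincial Income Tax: taxable = $20680.00
  $2837.60 + 36% × ($20680.00 − $14000.00) = $2837.60 + 36% × $6680.00 = $5242.40

$5242.40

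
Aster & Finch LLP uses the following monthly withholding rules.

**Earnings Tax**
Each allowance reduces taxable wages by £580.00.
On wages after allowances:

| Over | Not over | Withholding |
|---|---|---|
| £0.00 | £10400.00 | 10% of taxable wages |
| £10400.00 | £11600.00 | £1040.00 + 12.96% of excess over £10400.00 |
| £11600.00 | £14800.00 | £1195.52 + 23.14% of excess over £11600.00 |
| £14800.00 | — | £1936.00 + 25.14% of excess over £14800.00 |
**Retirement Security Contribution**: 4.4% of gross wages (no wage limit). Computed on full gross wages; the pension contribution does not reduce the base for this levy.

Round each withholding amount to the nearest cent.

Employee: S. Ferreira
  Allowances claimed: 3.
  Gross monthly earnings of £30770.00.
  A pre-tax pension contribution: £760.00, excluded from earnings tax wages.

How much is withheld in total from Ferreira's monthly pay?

£6676.24

Earnings Tax: taxable = £30770.00 − £760.00 − 3×£580.00 = £28270.00
  £1936.00 + 25.14% × (£28270.00 − £14800.00) = £1936.00 + 25.14% × £13470.00 = £5322.36
Retirement Security Contribution: 4.4% × £30770.00 = £1353.88
Total: £5322.36 + £1353.88 = £6676.24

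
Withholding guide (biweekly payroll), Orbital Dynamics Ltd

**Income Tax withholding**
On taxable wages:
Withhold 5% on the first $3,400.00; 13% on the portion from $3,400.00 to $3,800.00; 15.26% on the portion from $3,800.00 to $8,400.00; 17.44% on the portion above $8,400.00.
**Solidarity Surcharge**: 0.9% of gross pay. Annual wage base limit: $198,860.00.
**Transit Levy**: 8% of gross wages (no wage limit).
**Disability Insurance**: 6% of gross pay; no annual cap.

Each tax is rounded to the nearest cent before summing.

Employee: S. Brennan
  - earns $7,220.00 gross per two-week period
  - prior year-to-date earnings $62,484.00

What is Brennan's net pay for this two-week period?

Income Tax: taxable = $7,220.00
  $222.00 + 15.26% × ($7,220.00 − $3,800.00) = $222.00 + 15.26% × $3,420.00 = $743.89
Solidarity Surcharge: 0.9% × $7,220.00 = $64.98
Transit Levy: 8% × $7,220.00 = $577.60
Disability Insurance: 6% × $7,220.00 = $433.20
Total withheld: $743.89 + $64.98 + $577.60 + $433.20 = $1,819.67
Net pay: $7,220.00 − $1,819.67 = $5,400.33

$5,400.33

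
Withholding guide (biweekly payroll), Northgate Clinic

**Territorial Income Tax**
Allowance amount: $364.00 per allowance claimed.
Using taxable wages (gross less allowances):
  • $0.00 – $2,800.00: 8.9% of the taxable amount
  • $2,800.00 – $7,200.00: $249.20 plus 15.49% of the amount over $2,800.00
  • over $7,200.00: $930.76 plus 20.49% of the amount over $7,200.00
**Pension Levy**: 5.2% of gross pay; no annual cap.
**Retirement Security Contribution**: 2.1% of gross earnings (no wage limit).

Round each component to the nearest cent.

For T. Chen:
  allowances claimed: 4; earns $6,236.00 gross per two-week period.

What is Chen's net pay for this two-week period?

$5,224.87

Territorial Income Tax: taxable = $6,236.00 − 4×$364.00 = $4,780.00
  $249.20 + 15.49% × ($4,780.00 − $2,800.00) = $249.20 + 15.49% × $1,980.00 = $555.90
Pension Levy: 5.2% × $6,236.00 = $324.27
Retirement Security Contribution: 2.1% × $6,236.00 = $130.96
Total withheld: $555.90 + $324.27 + $130.96 = $1,011.13
Net pay: $6,236.00 − $1,011.13 = $5,224.87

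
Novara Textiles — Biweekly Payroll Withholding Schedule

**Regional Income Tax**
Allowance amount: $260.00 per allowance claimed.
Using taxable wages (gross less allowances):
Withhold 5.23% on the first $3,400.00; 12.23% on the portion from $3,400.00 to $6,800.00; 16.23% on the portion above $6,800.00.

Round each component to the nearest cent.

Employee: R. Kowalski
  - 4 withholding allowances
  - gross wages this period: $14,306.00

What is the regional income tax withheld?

Regional Income Tax: taxable = $14,306.00 − 4×$260.00 = $13,266.00
  $593.64 + 16.23% × ($13,266.00 − $6,800.00) = $593.64 + 16.23% × $6,466.00 = $1,643.07

$1,643.07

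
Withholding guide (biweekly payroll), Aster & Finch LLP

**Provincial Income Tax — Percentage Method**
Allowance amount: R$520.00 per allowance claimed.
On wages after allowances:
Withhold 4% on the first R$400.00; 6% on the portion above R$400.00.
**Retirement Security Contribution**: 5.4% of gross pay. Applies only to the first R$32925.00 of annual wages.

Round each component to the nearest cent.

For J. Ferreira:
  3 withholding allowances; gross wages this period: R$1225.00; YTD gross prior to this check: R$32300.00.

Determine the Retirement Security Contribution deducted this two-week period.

Retirement Security Contribution: cap R$32925.00 − YTD R$32300.00 = R$625.00 subject; 5.4% × R$625.00 = R$33.75

R$33.75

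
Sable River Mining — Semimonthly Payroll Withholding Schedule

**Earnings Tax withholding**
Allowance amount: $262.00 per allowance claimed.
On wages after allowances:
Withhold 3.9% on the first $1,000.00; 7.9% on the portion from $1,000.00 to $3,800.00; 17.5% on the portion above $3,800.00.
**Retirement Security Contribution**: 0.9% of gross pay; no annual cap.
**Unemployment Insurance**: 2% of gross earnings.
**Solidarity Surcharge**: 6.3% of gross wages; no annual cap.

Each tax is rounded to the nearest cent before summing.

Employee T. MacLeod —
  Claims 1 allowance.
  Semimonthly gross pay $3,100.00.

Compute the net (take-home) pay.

Earnings Tax: taxable = $3,100.00 − 1×$262.00 = $2,838.00
  $39.00 + 7.9% × ($2,838.00 − $1,000.00) = $39.00 + 7.9% × $1,838.00 = $184.20
Retirement Security Contribution: 0.9% × $3,100.00 = $27.90
Unemployment Insurance: 2% × $3,100.00 = $62.00
Solidarity Surcharge: 6.3% × $3,100.00 = $195.30
Total withheld: $184.20 + $27.90 + $62.00 + $195.30 = $469.40
Net pay: $3,100.00 − $469.40 = $2,630.60

$2,630.60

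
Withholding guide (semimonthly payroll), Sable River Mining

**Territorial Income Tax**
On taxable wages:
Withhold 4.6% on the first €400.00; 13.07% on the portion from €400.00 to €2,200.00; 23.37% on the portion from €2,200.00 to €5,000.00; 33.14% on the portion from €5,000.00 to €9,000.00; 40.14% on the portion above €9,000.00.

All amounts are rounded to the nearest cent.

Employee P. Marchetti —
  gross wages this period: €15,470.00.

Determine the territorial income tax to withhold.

Territorial Income Tax: taxable = €15,470.00
  €2,233.62 + 40.14% × (€15,470.00 − €9,000.00) = €2,233.62 + 40.14% × €6,470.00 = €4,830.68

€4,830.68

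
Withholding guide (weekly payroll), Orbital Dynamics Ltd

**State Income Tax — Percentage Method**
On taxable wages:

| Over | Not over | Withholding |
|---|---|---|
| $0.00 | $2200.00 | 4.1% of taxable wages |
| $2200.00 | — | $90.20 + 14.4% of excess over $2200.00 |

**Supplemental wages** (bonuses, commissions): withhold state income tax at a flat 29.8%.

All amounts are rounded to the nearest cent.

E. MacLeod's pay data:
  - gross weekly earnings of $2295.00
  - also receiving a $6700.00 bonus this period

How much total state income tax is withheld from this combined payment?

State Income Tax: taxable = $2295.00
  $90.20 + 14.4% × ($2295.00 − $2200.00) = $90.20 + 14.4% × $95.00 = $103.88
Supplemental (29.8% flat on bonus): 29.8% × $6700.00 = $1996.60
Total state income tax: $103.88 + $1996.60 = $2100.48

$2100.48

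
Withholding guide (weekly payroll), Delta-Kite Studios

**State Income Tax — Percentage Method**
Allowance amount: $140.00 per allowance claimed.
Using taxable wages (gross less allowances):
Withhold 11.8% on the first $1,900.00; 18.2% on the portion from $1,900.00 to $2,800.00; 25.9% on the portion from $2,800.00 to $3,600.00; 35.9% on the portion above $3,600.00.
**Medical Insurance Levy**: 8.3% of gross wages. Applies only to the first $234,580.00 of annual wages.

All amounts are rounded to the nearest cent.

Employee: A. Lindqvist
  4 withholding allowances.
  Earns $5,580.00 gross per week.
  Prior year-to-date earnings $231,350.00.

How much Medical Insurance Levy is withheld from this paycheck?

Medical Insurance Levy: cap $234,580.00 − YTD $231,350.00 = $3,230.00 subject; 8.3% × $3,230.00 = $268.09

$268.09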